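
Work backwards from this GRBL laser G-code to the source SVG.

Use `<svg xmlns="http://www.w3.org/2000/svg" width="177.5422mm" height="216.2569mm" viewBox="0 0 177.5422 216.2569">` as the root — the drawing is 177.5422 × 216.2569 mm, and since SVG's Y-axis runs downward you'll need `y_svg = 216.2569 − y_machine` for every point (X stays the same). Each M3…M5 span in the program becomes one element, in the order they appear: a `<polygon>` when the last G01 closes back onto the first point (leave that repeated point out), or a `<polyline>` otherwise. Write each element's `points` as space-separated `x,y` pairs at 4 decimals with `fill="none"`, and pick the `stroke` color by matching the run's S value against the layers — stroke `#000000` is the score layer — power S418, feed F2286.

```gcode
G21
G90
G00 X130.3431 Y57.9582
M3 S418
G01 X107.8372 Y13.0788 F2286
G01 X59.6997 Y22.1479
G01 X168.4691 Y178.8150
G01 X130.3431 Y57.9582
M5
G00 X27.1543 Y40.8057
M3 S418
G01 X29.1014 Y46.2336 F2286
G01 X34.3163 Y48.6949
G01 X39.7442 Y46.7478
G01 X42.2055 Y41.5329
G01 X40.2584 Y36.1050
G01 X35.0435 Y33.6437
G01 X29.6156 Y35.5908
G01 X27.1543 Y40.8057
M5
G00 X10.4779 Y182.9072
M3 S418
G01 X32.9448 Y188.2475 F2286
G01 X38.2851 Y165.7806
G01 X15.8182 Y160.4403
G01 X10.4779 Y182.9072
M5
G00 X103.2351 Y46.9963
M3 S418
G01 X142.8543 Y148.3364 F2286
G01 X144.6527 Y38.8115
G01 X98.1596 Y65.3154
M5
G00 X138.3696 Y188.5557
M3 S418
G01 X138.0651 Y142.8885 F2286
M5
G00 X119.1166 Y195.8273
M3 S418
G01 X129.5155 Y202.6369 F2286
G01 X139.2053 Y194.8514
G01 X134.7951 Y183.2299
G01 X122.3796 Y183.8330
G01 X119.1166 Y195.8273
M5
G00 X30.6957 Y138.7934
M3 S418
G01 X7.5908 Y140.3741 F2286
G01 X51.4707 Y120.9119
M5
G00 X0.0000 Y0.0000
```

y_svg = 216.2569 − y_m. Every run uses S418, so all elements get stroke `#000000` (score).

[1] closed run; points: 130.3431,158.2987 107.8372,203.1781 59.6997,194.1090 168.4691,37.4419

[2] closed run; points: 27.1543,175.4512 29.1014,170.0233 34.3163,167.5620 39.7442,169.5091 42.2055,174.7240 40.2584,180.1519 35.0435,182.6132 29.6156,180.6661

[3] closed run; points: 10.4779,33.3497 32.9448,28.0094 38.2851,50.4763 15.8182,55.8166

[4] open run; points: 103.2351,169.2606 142.8543,67.9205 144.6527,177.4454 98.1596,150.9415

[5] open run; points: 138.3696,27.7012 138.0651,73.3684

[6] closed run; points: 119.1166,20.4296 129.5155,13.6200 139.2053,21.4055 134.7951,33.0270 122.3796,32.4239

[7] open run; points: 30.6957,77.4635 7.5908,75.8828 51.4707,95.3450

<svg xmlns="http://www.w3.org/2000/svg" width="177.5422mm" height="216.2569mm" viewBox="0 0 177.5422 216.2569">
  <polygon points="130.3431,158.2987 107.8372,203.1781 59.6997,194.1090 168.4691,37.4419" fill="none" stroke="#000000"/>
  <polygon points="27.1543,175.4512 29.1014,170.0233 34.3163,167.5620 39.7442,169.5091 42.2055,174.7240 40.2584,180.1519 35.0435,182.6132 29.6156,180.6661" fill="none" stroke="#000000"/>
  <polygon points="10.4779,33.3497 32.9448,28.0094 38.2851,50.4763 15.8182,55.8166" fill="none" stroke="#000000"/>
  <polyline points="103.2351,169.2606 142.8543,67.9205 144.6527,177.4454 98.1596,150.9415" fill="none" stroke="#000000"/>
  <polyline points="138.3696,27.7012 138.0651,73.3684" fill="none" stroke="#000000"/>
  <polygon points="119.1166,20.4296 129.5155,13.6200 139.2053,21.4055 134.7951,33.0270 122.3796,32.4239" fill="none" stroke="#000000"/>
  <polyline points="30.6957,77.4635 7.5908,75.8828 51.4707,95.3450" fill="none" stroke="#000000"/>
</svg>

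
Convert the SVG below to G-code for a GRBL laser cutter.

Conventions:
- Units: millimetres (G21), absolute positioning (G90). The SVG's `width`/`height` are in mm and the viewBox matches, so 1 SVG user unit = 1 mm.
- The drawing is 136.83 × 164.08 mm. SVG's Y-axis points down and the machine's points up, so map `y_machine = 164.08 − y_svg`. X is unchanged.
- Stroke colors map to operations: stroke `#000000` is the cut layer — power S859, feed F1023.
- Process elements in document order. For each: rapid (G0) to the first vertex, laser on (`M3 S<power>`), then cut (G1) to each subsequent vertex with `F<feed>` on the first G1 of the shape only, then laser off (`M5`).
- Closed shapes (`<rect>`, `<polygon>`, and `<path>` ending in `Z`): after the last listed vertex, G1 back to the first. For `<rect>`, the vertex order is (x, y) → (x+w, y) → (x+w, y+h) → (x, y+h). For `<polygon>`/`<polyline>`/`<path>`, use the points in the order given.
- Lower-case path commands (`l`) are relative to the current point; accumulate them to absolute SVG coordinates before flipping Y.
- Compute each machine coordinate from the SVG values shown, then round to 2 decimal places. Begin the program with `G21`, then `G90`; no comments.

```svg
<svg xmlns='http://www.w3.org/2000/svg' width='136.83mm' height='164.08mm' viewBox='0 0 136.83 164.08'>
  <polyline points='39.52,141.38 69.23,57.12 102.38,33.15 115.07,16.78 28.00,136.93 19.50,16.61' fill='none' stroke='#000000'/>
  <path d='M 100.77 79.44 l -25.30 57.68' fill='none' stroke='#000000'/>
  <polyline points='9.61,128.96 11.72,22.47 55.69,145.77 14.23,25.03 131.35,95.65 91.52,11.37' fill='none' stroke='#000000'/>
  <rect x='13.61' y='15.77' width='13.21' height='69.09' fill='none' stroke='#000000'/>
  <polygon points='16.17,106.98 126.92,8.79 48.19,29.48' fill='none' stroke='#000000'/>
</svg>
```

1 u = 1 mm; y_m = 164.08 − y.

[1] `<polyline>` open polyline, #000000→cut S859 F1023: (39.52,22.70) → (69.23,106.96) → (102.38,130.93) → (115.07,147.30) → (28.00,27.15) → (19.50,147.47)

[2] `<path>` line segment, #000000→cut S859 F1023: (100.77,84.64) → (75.47,26.96)

[3] `<polyline>` open polyline, #000000→cut S859 F1023: (9.61,35.12) → (11.72,141.61) → (55.69,18.31) → (14.23,139.05) → (131.35,68.43) → (91.52,152.71)

[4] `<rect>` rectangle, #000000→cut S859 F1023: (13.61,148.31) → (26.82,148.31) → (26.82,79.22) → (13.61,79.22) → (13.61,148.31) (closed)

[5] `<polygon>` closed polygon, #000000→cut S859 F1023: (16.17,57.10) → (126.92,155.29) → (48.19,134.60) → (16.17,57.10) (closed)

G21
G90
G0 X39.52 Y22.70
M3 S859
G1 X69.23 Y106.96 F1023
G1 X102.38 Y130.93
G1 X115.07 Y147.30
G1 X28.00 Y27.15
G1 X19.50 Y147.47
M5
G0 X100.77 Y84.64
M3 S859
G1 X75.47 Y26.96 F1023
M5
G0 X9.61 Y35.12
M3 S859
G1 X11.72 Y141.61 F1023
G1 X55.69 Y18.31
G1 X14.23 Y139.05
G1 X131.35 Y68.43
G1 X91.52 Y152.71
M5
G0 X13.61 Y148.31
M3 S859
G1 X26.82 Y148.31 F1023
G1 X26.82 Y79.22
G1 X13.61 Y79.22
G1 X13.61 Y148.31
M5
G0 X16.17 Y57.10
M3 S859
G1 X126.92 Y155.29 F1023
G1 X48.19 Y134.60
G1 X16.17 Y57.10
M5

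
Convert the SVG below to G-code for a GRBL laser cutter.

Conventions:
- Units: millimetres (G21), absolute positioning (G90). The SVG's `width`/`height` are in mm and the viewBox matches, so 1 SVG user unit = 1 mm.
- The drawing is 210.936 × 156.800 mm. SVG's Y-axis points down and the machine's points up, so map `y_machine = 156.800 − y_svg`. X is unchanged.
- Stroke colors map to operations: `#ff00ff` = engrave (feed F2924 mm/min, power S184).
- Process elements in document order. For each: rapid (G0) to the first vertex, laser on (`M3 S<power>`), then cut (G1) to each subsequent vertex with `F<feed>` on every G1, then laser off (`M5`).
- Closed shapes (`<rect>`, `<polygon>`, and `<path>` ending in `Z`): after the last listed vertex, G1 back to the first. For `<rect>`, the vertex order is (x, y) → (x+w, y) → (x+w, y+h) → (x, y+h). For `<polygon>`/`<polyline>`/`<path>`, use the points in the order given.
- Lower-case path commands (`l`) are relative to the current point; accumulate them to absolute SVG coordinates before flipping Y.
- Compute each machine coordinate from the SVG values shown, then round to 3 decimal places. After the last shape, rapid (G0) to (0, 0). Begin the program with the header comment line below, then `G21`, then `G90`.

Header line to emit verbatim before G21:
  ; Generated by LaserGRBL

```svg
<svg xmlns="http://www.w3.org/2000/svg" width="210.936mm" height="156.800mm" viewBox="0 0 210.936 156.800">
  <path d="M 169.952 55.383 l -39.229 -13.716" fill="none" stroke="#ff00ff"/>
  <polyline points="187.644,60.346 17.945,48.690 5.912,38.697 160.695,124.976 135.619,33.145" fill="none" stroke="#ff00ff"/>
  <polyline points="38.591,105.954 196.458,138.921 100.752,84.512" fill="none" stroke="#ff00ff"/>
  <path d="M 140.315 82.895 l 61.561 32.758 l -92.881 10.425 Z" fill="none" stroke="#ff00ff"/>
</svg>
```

viewBox `0 0 210.936 156.800` with mm width/height → 1 unit = 1 mm. Flip: y_m = 156.800 − y_svg.

**Shape 1** — `<path>` line segment, stroke `#ff00ff` → engrave (S184, F2924). Machine vertices: (169.952,101.417) → (130.723,115.133). Open path.

**Shape 2** — `<polyline>` open polyline, stroke `#ff00ff` → engrave (S184, F2924). Machine vertices: (187.644,96.454) → (17.945,108.110) → (5.912,118.103) → (160.695,31.824) → (135.619,123.655). Open path.

**Shape 3** — `<polyline>` open polyline, stroke `#ff00ff` → engrave (S184, F2924). Machine vertices: (38.591,50.846) → (196.458,17.879) → (100.752,72.288). Open path.

**Shape 4** — `<path>` closed polygon, stroke `#ff00ff` → engrave (S184, F2924). Machine vertices: (140.315,73.905) → (201.876,41.147) → (108.995,30.722) → (140.315,73.905). Closed: final G1 returns to the first vertex.

; Generated by LaserGRBL
G21
G90
G0 X169.952 Y101.417
M3 S184
G1 X130.723 Y115.133 F2924
M5
G0 X187.644 Y96.454
M3 S184
G1 X17.945 Y108.110 F2924
G1 X5.912 Y118.103 F2924
G1 X160.695 Y31.824 F2924
G1 X135.619 Y123.655 F2924
M5
G0 X38.591 Y50.846
M3 S184
G1 X196.458 Y17.879 F2924
G1 X100.752 Y72.288 F2924
M5
G0 X140.315 Y73.905
M3 S184
G1 X201.876 Y41.147 F2924
G1 X108.995 Y30.722 F2924
G1 X140.315 Y73.905 F2924
M5
G0 X0.000 Y0.000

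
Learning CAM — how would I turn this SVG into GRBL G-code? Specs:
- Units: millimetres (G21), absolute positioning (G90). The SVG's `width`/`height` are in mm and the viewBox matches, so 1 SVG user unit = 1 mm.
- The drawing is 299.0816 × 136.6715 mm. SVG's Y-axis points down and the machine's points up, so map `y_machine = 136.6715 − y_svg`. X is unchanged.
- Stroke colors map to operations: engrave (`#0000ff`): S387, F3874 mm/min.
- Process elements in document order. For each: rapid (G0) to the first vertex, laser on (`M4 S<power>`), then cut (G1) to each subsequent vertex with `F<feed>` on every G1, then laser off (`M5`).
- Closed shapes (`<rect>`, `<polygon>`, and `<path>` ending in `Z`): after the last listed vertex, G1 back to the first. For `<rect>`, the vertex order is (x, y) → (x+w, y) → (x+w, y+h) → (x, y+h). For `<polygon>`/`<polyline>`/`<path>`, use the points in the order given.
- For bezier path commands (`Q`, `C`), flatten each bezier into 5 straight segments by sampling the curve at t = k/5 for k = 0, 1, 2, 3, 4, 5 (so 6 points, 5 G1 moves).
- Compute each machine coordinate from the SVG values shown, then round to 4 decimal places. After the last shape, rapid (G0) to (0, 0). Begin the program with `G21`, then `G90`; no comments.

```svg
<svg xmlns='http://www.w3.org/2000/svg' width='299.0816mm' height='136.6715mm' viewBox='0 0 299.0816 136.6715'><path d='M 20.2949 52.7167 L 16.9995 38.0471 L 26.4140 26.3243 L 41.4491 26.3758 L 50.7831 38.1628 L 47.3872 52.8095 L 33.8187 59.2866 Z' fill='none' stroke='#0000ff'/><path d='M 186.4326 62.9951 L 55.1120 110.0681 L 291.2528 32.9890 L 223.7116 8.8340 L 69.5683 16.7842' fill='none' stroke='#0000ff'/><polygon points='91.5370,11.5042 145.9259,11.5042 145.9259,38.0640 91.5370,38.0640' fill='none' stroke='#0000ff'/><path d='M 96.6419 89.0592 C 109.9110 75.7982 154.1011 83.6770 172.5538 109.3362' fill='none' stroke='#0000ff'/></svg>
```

Since the viewBox matches the mm dimensions, user units are millimetres directly. The only transform is the Y-flip y_m = 136.6715 − y_svg.

Shape 1 is a regular polygon drawn with `<path>`. Its stroke #0000ff means engrave at S387, F3874. After flipping Y the toolpath is (20.2949,83.9548) → (16.9995,98.6244) → (26.4140,110.3472) → (41.4491,110.2957) → (50.7831,98.5087) → (47.3872,83.8620) → (33.8187,77.3849) → (20.2949,83.9548), returning to the start.

Shape 2 is a open polyline drawn with `<path>`. Its stroke #0000ff means engrave at S387, F3874. After flipping Y the toolpath is (186.4326,73.6764) → (55.1120,26.6034) → (291.2528,103.6825) → (223.7116,127.8375) → (69.5683,119.8873).

Shape 3 is a rectangle drawn with `<polygon>`. Its stroke #0000ff means engrave at S387, F3874. After flipping Y the toolpath is (91.5370,125.1673) → (145.9259,125.1673) → (145.9259,98.6075) → (91.5370,98.6075) → (91.5370,125.1673), returning to the start.

Shape 4 is a cubic bezier drawn with `<path>`. Its stroke #0000ff means engrave at S387, F3874. After flipping Y the toolpath is (96.6419,47.6123) → (107.8606,53.0590) → (123.7808,53.5934) → (141.6827,49.3767) → (158.8470,40.5703) → (172.5538,27.3353).

G21
G90
G0 X20.2949 Y83.9548
M4 S387
G1 X16.9995 Y98.6244 F3874
G1 X26.4140 Y110.3472 F3874
G1 X41.4491 Y110.2957 F3874
G1 X50.7831 Y98.5087 F3874
G1 X47.3872 Y83.8620 F3874
G1 X33.8187 Y77.3849 F3874
G1 X20.2949 Y83.9548 F3874
M5
G0 X186.4326 Y73.6764
M4 S387
G1 X55.1120 Y26.6034 F3874
G1 X291.2528 Y103.6825 F3874
G1 X223.7116 Y127.8375 F3874
G1 X69.5683 Y119.8873 F3874
M5
G0 X91.5370 Y125.1673
M4 S387
G1 X145.9259 Y125.1673 F3874
G1 X145.9259 Y98.6075 F3874
G1 X91.5370 Y98.6075 F3874
G1 X91.5370 Y125.1673 F3874
M5
G0 X96.6419 Y47.6123
M4 S387
G1 X107.8606 Y53.0590 F3874
G1 X123.7808 Y53.5934 F3874
G1 X141.6827 Y49.3767 F3874
G1 X158.8470 Y40.5703 F3874
G1 X172.5538 Y27.3353 F3874
M5
G0 X0.0000 Y0.0000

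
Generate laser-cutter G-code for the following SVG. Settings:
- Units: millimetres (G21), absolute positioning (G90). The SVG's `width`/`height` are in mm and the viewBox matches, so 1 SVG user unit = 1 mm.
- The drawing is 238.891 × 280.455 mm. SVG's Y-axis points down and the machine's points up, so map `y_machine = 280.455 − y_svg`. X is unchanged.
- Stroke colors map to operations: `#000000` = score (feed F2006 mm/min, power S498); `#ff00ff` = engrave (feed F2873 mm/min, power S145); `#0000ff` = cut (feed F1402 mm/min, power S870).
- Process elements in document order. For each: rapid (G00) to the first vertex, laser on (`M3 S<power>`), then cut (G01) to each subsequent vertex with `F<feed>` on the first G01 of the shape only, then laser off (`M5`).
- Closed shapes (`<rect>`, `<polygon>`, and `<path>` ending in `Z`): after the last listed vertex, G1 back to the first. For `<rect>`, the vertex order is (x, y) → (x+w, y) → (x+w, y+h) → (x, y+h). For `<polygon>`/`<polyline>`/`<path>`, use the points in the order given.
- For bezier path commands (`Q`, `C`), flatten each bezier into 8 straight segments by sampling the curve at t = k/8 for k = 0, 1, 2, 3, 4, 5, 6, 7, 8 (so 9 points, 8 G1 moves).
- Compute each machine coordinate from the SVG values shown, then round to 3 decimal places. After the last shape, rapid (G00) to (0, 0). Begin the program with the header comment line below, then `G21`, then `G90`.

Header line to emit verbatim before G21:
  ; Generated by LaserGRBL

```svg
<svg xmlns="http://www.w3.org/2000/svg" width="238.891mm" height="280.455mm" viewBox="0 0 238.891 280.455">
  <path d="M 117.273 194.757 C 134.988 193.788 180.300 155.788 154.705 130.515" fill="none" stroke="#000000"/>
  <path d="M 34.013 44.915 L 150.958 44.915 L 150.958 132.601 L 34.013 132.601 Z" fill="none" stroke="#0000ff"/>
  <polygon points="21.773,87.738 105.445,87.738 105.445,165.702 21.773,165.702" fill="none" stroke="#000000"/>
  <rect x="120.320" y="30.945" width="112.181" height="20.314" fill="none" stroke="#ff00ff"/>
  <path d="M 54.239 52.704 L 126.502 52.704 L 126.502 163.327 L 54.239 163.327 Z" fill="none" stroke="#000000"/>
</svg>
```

; Generated by LaserGRBL
G21
G90
G00 X117.273 Y85.698
M3 S498
G01 X125.017 Y87.700 F2006
G01 X134.195 Y92.591
G01 X143.650 Y99.787
G01 X152.230 Y108.705
G01 X158.780 Y118.763
G01 X162.145 Y129.376
G01 X161.172 Y139.963
G01 X154.705 Y149.940
M5
G00 X34.013 Y235.540
M3 S870
G01 X150.958 Y235.540 F1402
G01 X150.958 Y147.854
G01 X34.013 Y147.854
G01 X34.013 Y235.540
M5
G00 X21.773 Y192.717
M3 S498
G01 X105.445 Y192.717 F2006
G01 X105.445 Y114.753
G01 X21.773 Y114.753
G01 X21.773 Y192.717
M5
G00 X120.320 Y249.510
M3 S145
G01 X232.501 Y249.510 F2873
G01 X232.501 Y229.196
G01 X120.320 Y229.196
G01 X120.320 Y249.510
M5
G00 X54.239 Y227.751
M3 S498
G01 X126.502 Y227.751 F2006
G01 X126.502 Y117.128
G01 X54.239 Y117.128
G01 X54.239 Y227.751
M5
G00 X0.000 Y0.000

viewBox `0 0 238.891 280.455` with mm width/height → 1 unit = 1 mm. Flip: y_m = 280.455 − y_svg.

**Shape 1** — `<path>` cubic bezier, stroke `#000000` → score (S498, F2006). Control points (SVG): P0=(117.273,194.757), P1=(134.988,193.788), P2=(180.300,155.788), P3=(154.705,130.515); sampled at t=k/8. Machine vertices: (117.273,85.698) → (125.017,87.700) → (134.195,92.591) → (143.650,99.787) → (152.230,108.705) → (158.780,118.763) → (162.145,129.376) → (161.172,139.963) → (154.705,149.940). Open path.

**Shape 2** — `<path>` rectangle, stroke `#0000ff` → cut (S870, F1402). Machine vertices: (34.013,235.540) → (150.958,235.540) → (150.958,147.854) → (34.013,147.854) → (34.013,235.540). Closed: final G1 returns to the first vertex.

**Shape 3** — `<polygon>` rectangle, stroke `#000000` → score (S498, F2006). Machine vertices: (21.773,192.717) → (105.445,192.717) → (105.445,114.753) → (21.773,114.753) → (21.773,192.717). Closed: final G1 returns to the first vertex.

**Shape 4** — `<rect>` rectangle, stroke `#ff00ff` → engrave (S145, F2873). Machine vertices: (120.320,249.510) → (232.501,249.510) → (232.501,229.196) → (120.320,229.196) → (120.320,249.510). Closed: final G1 returns to the first vertex.

**Shape 5** — `<path>` rectangle, stroke `#000000` → score (S498, F2006). Machine vertices: (54.239,227.751) → (126.502,227.751) → (126.502,117.128) → (54.239,117.128) → (54.239,227.751). Closed: final G1 returns to the first vertex.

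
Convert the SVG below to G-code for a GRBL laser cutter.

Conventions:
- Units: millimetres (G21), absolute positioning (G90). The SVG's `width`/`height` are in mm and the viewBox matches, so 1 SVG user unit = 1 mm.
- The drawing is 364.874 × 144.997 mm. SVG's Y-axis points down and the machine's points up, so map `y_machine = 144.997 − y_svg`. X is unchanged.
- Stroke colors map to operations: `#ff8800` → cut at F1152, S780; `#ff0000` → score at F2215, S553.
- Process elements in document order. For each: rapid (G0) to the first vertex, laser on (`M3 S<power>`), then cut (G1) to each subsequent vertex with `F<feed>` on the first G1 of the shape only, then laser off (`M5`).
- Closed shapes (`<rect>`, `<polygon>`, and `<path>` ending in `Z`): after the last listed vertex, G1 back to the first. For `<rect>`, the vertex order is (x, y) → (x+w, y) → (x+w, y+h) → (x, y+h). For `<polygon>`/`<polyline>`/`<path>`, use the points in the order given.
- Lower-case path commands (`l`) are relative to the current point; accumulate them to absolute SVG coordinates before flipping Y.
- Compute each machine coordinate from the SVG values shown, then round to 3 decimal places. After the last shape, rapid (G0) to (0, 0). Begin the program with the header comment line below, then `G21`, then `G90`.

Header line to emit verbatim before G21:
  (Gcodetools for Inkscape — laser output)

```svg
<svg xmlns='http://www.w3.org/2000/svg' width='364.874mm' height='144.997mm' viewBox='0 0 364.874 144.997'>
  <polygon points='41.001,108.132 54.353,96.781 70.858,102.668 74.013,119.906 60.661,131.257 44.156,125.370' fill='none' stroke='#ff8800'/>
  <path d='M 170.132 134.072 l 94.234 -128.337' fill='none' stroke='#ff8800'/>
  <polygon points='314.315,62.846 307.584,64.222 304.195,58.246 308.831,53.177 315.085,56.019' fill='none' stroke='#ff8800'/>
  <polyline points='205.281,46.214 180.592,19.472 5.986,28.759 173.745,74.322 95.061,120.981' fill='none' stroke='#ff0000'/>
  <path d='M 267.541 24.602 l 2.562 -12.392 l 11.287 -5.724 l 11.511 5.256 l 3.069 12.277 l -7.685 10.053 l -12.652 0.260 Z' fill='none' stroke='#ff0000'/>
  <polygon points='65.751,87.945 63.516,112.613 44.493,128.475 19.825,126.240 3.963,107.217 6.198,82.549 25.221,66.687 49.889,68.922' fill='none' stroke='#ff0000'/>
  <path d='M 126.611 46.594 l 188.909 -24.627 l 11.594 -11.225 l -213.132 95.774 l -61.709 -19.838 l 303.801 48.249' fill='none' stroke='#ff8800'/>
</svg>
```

(Gcodetools for Inkscape — laser output)
G21
G90
G0 X41.001 Y36.865
M3 S780
G1 X54.353 Y48.216 F1152
G1 X70.858 Y42.329
G1 X74.013 Y25.091
G1 X60.661 Y13.740
G1 X44.156 Y19.627
G1 X41.001 Y36.865
M5
G0 X170.132 Y10.925
M3 S780
G1 X264.366 Y139.262 F1152
M5
G0 X314.315 Y82.151
M3 S780
G1 X307.584 Y80.775 F1152
G1 X304.195 Y86.751
G1 X308.831 Y91.820
G1 X315.085 Y88.978
G1 X314.315 Y82.151
M5
G0 X205.281 Y98.783
M3 S553
G1 X180.592 Y125.525 F2215
G1 X5.986 Y116.238
G1 X173.745 Y70.675
G1 X95.061 Y24.016
M5
G0 X267.541 Y120.395
M3 S553
G1 X270.103 Y132.787 F2215
G1 X281.390 Y138.511
G1 X292.901 Y133.255
G1 X295.970 Y120.978
G1 X288.285 Y110.925
G1 X275.633 Y110.665
G1 X267.541 Y120.395
M5
G0 X65.751 Y57.052
M3 S553
G1 X63.516 Y32.384 F2215
G1 X44.493 Y16.522
G1 X19.825 Y18.757
G1 X3.963 Y37.780
G1 X6.198 Y62.448
G1 X25.221 Y78.310
G1 X49.889 Y76.075
G1 X65.751 Y57.052
M5
G0 X126.611 Y98.403
M3 S780
G1 X315.520 Y123.030 F1152
G1 X327.114 Y134.255
G1 X113.982 Y38.481
G1 X52.273 Y58.319
G1 X356.074 Y10.070
M5
G0 X0.000 Y0.000

Since the viewBox matches the mm dimensions, user units are millimetres directly. The only transform is the Y-flip y_m = 144.997 − y_svg.

Shape 1 is a regular polygon drawn with `<polygon>`. Its stroke #ff8800 means cut at S780, F1152. After flipping Y the toolpath is (41.001,36.865) → (54.353,48.216) → (70.858,42.329) → (74.013,25.091) → (60.661,13.740) → (44.156,19.627) → (41.001,36.865), returning to the start.

Shape 2 is a line segment drawn with `<path>`. Its stroke #ff8800 means cut at S780, F1152. After flipping Y the toolpath is (170.132,10.925) → (264.366,139.262).

Shape 3 is a regular polygon drawn with `<polygon>`. Its stroke #ff8800 means cut at S780, F1152. After flipping Y the toolpath is (314.315,82.151) → (307.584,80.775) → (304.195,86.751) → (308.831,91.820) → (315.085,88.978) → (314.315,82.151), returning to the start.

Shape 4 is a open polyline drawn with `<polyline>`. Its stroke #ff0000 means score at S553, F2215. After flipping Y the toolpath is (205.281,98.783) → (180.592,125.525) → (5.986,116.238) → (173.745,70.675) → (95.061,24.016).

Shape 5 is a regular polygon drawn with `<path>`. Its stroke #ff0000 means score at S553, F2215. After flipping Y the toolpath is (267.541,120.395) → (270.103,132.787) → (281.390,138.511) → (292.901,133.255) → (295.970,120.978) → (288.285,110.925) → (275.633,110.665) → (267.541,120.395), returning to the start.

Shape 6 is a regular polygon drawn with `<polygon>`. Its stroke #ff0000 means score at S553, F2215. After flipping Y the toolpath is (65.751,57.052) → (63.516,32.384) → (44.493,16.522) → (19.825,18.757) → (3.963,37.780) → (6.198,62.448) → (25.221,78.310) → (49.889,76.075) → (65.751,57.052), returning to the start.

Shape 7 is a open polyline drawn with `<path>`. Its stroke #ff8800 means cut at S780, F1152. After flipping Y the toolpath is (126.611,98.403) → (315.520,123.030) → (327.114,134.255) → (113.982,38.481) → (52.273,58.319) → (356.074,10.070).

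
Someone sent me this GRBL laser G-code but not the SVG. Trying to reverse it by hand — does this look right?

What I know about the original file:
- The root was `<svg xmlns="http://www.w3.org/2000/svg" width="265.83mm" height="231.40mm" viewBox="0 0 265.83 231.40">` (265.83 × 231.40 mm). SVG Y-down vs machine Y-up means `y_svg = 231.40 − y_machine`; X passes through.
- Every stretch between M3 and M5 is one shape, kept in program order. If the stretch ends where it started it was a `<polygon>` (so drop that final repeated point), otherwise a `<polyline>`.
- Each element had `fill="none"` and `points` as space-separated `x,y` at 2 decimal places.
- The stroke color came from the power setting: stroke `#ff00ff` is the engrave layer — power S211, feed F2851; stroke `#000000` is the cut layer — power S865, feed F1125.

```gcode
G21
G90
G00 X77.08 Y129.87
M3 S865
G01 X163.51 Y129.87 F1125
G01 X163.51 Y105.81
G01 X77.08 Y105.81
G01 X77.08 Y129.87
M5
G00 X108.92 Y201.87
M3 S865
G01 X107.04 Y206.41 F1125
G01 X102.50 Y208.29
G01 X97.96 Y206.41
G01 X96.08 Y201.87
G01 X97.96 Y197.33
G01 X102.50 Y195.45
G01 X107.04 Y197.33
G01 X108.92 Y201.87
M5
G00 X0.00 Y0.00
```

<svg xmlns="http://www.w3.org/2000/svg" width="265.83mm" height="231.40mm" viewBox="0 0 265.83 231.40">
  <polygon points="77.08,101.53 163.51,101.53 163.51,125.59 77.08,125.59" fill="none" stroke="#000000"/>
  <polygon points="108.92,29.53 107.04,24.99 102.50,23.11 97.96,24.99 96.08,29.53 97.96,34.07 102.50,35.95 107.04,34.07" fill="none" stroke="#000000"/>
</svg>

Machine Y-up, SVG Y-down with viewBox height 231.40, so y_svg = 231.40 − y_machine; X carries over. Every run uses S865, so all elements get stroke `#000000` (cut).

Run 1: The run returns to its start, so emit a `<polygon>` with points (Y-flipped): 77.08,101.53 163.51,101.53 163.51,125.59 77.08,125.59.

Run 2: The run returns to its start, so emit a `<polygon>` with points (Y-flipped): 108.92,29.53 107.04,24.99 102.50,23.11 97.96,24.99 96.08,29.53 97.96,34.07 102.50,35.95 107.04,34.07.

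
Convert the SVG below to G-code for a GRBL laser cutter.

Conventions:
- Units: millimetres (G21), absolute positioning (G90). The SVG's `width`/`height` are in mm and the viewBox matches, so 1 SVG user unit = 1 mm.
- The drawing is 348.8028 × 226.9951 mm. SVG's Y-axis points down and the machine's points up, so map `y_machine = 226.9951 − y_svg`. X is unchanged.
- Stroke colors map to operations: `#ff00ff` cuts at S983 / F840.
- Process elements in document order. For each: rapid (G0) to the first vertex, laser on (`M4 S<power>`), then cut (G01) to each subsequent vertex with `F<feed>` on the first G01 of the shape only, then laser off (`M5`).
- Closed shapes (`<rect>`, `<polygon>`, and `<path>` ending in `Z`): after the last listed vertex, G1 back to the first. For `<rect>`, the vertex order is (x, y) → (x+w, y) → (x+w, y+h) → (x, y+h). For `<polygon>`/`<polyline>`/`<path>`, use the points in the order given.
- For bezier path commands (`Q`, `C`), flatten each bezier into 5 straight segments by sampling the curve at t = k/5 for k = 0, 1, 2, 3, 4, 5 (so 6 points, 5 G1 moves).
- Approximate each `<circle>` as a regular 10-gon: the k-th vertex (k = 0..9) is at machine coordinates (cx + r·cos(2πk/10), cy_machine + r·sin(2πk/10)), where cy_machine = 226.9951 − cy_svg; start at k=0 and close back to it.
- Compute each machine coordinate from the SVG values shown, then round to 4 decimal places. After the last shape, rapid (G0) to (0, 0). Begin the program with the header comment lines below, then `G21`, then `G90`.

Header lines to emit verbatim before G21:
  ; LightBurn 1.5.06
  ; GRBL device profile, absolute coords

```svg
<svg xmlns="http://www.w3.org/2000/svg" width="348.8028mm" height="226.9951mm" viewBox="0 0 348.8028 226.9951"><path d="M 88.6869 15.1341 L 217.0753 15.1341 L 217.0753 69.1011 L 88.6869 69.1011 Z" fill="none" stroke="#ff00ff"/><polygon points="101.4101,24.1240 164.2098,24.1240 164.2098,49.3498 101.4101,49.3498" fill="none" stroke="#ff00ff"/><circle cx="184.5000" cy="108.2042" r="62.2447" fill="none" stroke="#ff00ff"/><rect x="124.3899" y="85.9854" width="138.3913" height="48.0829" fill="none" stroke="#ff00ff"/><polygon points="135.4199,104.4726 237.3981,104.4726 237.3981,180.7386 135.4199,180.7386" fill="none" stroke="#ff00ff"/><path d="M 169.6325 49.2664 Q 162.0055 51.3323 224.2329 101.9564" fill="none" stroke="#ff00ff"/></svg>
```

; LightBurn 1.5.06
; GRBL device profile, absolute coords
G21
G90
G0 X88.6869 Y211.8610
M4 S983
G01 X217.0753 Y211.8610 F840
G01 X217.0753 Y157.8940
G01 X88.6869 Y157.8940
G01 X88.6869 Y211.8610
M5
G0 X101.4101 Y202.8711
M4 S983
G01 X164.2098 Y202.8711 F840
G01 X164.2098 Y177.6453
G01 X101.4101 Y177.6453
G01 X101.4101 Y202.8711
M5
G0 X246.7447 Y118.7909
M4 S983
G01 X234.8570 Y155.3774 F840
G01 X203.7347 Y177.9891
G01 X165.2653 Y177.9891
G01 X134.1430 Y155.3774
G01 X122.2553 Y118.7909
G01 X134.1430 Y82.2044
G01 X165.2653 Y59.5927
G01 X203.7347 Y59.5927
G01 X234.8570 Y82.2044
G01 X246.7447 Y118.7909
M5
G0 X124.3899 Y141.0097
M4 S983
G01 X262.7812 Y141.0097 F840
G01 X262.7812 Y92.9268
G01 X124.3899 Y92.9268
G01 X124.3899 Y141.0097
M5
G0 X135.4199 Y122.5225
M4 S983
G01 X237.3981 Y122.5225 F840
G01 X237.3981 Y46.2565
G01 X135.4199 Y46.2565
G01 X135.4199 Y122.5225
M5
G0 X169.6325 Y177.7287
M4 S983
G01 X169.3759 Y174.9600 F840
G01 X174.7076 Y168.3067
G01 X185.6277 Y157.7687
G01 X202.1361 Y143.3460
G01 X224.2329 Y125.0387
M5
G0 X0.0000 Y0.0000

1 u = 1 mm; y_m = 226.9951 − y.

[1] `<path>` rectangle, #ff00ff→cut S983 F840: (88.6869,211.8610) → (217.0753,211.8610) → (217.0753,157.8940) → (88.6869,157.8940) → (88.6869,211.8610) (closed)

[2] `<polygon>` rectangle, #ff00ff→cut S983 F840: (101.4101,202.8711) → (164.2098,202.8711) → (164.2098,177.6453) → (101.4101,177.6453) → (101.4101,202.8711) (closed)

[3] `<circle>` circle, #ff00ff→cut S983 F840: (246.7447,118.7909) → (234.8570,155.3774) → (203.7347,177.9891) → (165.2653,177.9891) → (134.1430,155.3774) → (122.2553,118.7909) → (134.1430,82.2044) → (165.2653,59.5927) → (203.7347,59.5927) → (234.8570,82.2044) → (246.7447,118.7909) (closed)

[4] `<rect>` rectangle, #ff00ff→cut S983 F840: (124.3899,141.0097) → (262.7812,141.0097) → (262.7812,92.9268) → (124.3899,92.9268) → (124.3899,141.0097) (closed)

[5] `<polygon>` rectangle, #ff00ff→cut S983 F840: (135.4199,122.5225) → (237.3981,122.5225) → (237.3981,46.2565) → (135.4199,46.2565) → (135.4199,122.5225) (closed)

[6] `<path>` quadratic bezier, #ff00ff→cut S983 F840: (169.6325,177.7287) → (169.3759,174.9600) → (174.7076,168.3067) → (185.6277,157.7687) → (202.1361,143.3460) → (224.2329,125.0387)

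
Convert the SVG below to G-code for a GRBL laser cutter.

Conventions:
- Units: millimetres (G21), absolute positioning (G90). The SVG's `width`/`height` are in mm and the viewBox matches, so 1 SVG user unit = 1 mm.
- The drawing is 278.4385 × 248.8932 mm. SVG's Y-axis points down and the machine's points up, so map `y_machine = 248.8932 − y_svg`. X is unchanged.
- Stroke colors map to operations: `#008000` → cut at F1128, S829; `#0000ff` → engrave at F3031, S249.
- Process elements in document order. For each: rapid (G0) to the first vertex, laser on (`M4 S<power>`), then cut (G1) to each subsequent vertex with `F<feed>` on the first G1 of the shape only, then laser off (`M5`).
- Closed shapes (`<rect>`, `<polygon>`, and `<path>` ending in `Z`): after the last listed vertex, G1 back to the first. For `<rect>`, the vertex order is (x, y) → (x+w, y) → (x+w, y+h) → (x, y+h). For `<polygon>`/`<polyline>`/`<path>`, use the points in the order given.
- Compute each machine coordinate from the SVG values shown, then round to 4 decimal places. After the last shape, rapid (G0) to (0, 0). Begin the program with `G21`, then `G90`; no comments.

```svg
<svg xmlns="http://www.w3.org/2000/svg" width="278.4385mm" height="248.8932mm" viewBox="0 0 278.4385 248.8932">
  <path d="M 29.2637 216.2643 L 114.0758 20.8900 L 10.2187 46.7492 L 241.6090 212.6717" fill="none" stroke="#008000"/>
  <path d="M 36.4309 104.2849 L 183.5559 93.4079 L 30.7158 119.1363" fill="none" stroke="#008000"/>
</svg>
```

Since the viewBox matches the mm dimensions, user units are millimetres directly. The only transform is the Y-flip y_m = 248.8932 − y_svg.

Shape 1 is a open polyline drawn with `<path>`. Its stroke #008000 means cut at S829, F1128. After flipping Y the toolpath is (29.2637,32.6289) → (114.0758,228.0032) → (10.2187,202.1440) → (241.6090,36.2215).

Shape 2 is a open polyline drawn with `<path>`. Its stroke #008000 means cut at S829, F1128. After flipping Y the toolpath is (36.4309,144.6083) → (183.5559,155.4853) → (30.7158,129.7569).

G21
G90
G0 X29.2637 Y32.6289
M4 S829
G1 X114.0758 Y228.0032 F1128
G1 X10.2187 Y202.1440
G1 X241.6090 Y36.2215
M5
G0 X36.4309 Y144.6083
M4 S829
G1 X183.5559 Y155.4853 F1128
G1 X30.7158 Y129.7569
M5
G0 X0.0000 Y0.0000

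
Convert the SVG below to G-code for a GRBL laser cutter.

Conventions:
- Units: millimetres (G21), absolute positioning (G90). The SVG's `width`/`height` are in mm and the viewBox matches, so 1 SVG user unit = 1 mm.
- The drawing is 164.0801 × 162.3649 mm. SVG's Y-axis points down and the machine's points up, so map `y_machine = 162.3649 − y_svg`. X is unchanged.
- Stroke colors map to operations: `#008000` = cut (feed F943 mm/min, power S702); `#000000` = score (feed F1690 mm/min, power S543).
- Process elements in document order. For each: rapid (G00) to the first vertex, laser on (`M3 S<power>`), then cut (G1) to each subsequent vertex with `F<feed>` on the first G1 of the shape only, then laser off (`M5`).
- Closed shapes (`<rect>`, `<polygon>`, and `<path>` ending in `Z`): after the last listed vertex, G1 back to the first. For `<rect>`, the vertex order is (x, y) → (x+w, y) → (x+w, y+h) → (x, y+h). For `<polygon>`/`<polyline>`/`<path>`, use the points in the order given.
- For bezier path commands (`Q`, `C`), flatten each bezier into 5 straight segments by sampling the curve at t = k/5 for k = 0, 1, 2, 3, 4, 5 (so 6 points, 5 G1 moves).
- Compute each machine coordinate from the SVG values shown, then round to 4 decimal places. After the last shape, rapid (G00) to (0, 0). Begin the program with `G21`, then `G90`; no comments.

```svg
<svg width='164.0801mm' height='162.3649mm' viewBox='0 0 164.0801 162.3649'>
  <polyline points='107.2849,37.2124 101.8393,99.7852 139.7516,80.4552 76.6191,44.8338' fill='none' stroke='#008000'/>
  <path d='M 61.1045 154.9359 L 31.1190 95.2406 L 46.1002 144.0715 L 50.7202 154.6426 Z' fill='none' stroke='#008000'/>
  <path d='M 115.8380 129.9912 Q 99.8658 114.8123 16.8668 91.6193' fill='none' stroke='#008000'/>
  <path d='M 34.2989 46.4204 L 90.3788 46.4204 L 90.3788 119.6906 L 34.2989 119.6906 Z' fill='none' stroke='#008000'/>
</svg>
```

G21
G90
G00 X107.2849 Y125.1525
M3 S702
G1 X101.8393 Y62.5797 F943
G1 X139.7516 Y81.9097
G1 X76.6191 Y117.5311
M5
G00 X61.1045 Y7.4290
M3 S702
G1 X31.1190 Y67.1243 F943
G1 X46.1002 Y18.2934
G1 X50.7202 Y7.7223
G1 X61.1045 Y7.4290
M5
G00 X115.8380 Y32.3737
M3 S702
G1 X106.7680 Y38.7658 F943
G1 X92.3360 Y45.7991
G1 X72.5417 Y53.4735
G1 X47.3853 Y61.7890
G1 X16.8668 Y70.7456
M5
G00 X34.2989 Y115.9445
M3 S702
G1 X90.3788 Y115.9445 F943
G1 X90.3788 Y42.6743
G1 X34.2989 Y42.6743
G1 X34.2989 Y115.9445
M5
G00 X0.0000 Y0.0000

1 u = 1 mm; y_m = 162.3649 − y.

[1] `<polyline>` open polyline, #008000→cut S702 F943: (107.2849,125.1525) → (101.8393,62.5797) → (139.7516,81.9097) → (76.6191,117.5311)

[2] `<path>` closed polygon, #008000→cut S702 F943: (61.1045,7.4290) → (31.1190,67.1243) → (46.1002,18.2934) → (50.7202,7.7223) → (61.1045,7.4290) (closed)

[3] `<path>` quadratic bezier, #008000→cut S702 F943: (115.8380,32.3737) → (106.7680,38.7658) → (92.3360,45.7991) → (72.5417,53.4735) → (47.3853,61.7890) → (16.8668,70.7456)

[4] `<path>` rectangle, #008000→cut S702 F943: (34.2989,115.9445) → (90.3788,115.9445) → (90.3788,42.6743) → (34.2989,42.6743) → (34.2989,115.9445) (closed)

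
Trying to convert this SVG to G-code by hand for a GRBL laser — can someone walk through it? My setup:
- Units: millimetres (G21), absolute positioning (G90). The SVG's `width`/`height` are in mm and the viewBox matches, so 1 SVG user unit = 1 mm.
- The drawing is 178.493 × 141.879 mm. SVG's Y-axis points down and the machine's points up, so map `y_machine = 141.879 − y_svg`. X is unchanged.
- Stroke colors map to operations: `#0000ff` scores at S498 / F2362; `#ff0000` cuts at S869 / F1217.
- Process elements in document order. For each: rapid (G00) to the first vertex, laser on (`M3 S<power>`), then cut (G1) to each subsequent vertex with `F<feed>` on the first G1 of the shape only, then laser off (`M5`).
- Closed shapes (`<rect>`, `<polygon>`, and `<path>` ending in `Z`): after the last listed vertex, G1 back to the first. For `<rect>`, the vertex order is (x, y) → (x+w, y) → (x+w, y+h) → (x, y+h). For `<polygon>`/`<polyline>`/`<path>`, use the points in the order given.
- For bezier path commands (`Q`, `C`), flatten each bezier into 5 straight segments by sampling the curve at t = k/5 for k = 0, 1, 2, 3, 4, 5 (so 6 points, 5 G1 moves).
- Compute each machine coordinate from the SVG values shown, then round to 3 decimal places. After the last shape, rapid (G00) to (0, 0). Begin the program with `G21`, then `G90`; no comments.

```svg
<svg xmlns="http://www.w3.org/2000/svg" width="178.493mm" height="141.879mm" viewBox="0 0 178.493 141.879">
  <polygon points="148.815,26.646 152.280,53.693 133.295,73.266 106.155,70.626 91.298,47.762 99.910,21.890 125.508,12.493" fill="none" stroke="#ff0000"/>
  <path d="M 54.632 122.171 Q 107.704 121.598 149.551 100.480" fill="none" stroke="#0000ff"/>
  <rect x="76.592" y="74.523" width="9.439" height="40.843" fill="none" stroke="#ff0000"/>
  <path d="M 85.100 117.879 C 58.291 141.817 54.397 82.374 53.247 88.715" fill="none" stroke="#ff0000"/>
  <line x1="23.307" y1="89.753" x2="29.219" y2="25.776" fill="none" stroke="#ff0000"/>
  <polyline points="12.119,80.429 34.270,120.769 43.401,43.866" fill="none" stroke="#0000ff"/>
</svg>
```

1 u = 1 mm; y_m = 141.879 − y.

[1] `<polygon>` regular polygon, #ff0000→cut S869 F1217: (148.815,115.233) → (152.280,88.186) → (133.295,68.613) → (106.155,71.253) → (91.298,94.117) → (99.910,119.989) → (125.508,129.386) → (148.815,115.233) (closed)

[2] `<path>` quadratic bezier, #0000ff→score S498 F2362: (54.632,19.708) → (75.412,20.759) → (95.294,23.454) → (114.277,27.792) → (132.363,33.774) → (149.551,41.399)

[3] `<rect>` rectangle, #ff0000→cut S869 F1217: (76.592,67.356) → (86.031,67.356) → (86.031,26.513) → (76.592,26.513) → (76.592,67.356) (closed)

[4] `<path>` cubic bezier, #ff0000→cut S869 F1217: (85.100,24.000) → (71.603,18.450) → (62.637,25.751) → (57.235,38.743) → (54.428,50.268) → (53.247,53.164)

[5] `<line>` line segment, #ff0000→cut S869 F1217: (23.307,52.126) → (29.219,116.103)

[6] `<polyline>` open polyline, #0000ff→score S498 F2362: (12.119,61.450) → (34.270,21.110) → (43.401,98.013)

G21
G90
G00 X148.815 Y115.233
M3 S869
G1 X152.280 Y88.186 F1217
G1 X133.295 Y68.613
G1 X106.155 Y71.253
G1 X91.298 Y94.117
G1 X99.910 Y119.989
G1 X125.508 Y129.386
G1 X148.815 Y115.233
M5
G00 X54.632 Y19.708
M3 S498
G1 X75.412 Y20.759 F2362
G1 X95.294 Y23.454
G1 X114.277 Y27.792
G1 X132.363 Y33.774
G1 X149.551 Y41.399
M5
G00 X76.592 Y67.356
M3 S869
G1 X86.031 Y67.356 F1217
G1 X86.031 Y26.513
G1 X76.592 Y26.513
G1 X76.592 Y67.356
M5
G00 X85.100 Y24.000
M3 S869
G1 X71.603 Y18.450 F1217
G1 X62.637 Y25.751
G1 X57.235 Y38.743
G1 X54.428 Y50.268
G1 X53.247 Y53.164
M5
G00 X23.307 Y52.126
M3 S869
G1 X29.219 Y116.103 F1217
M5
G00 X12.119 Y61.450
M3 S498
G1 X34.270 Y21.110 F2362
G1 X43.401 Y98.013
M5
G00 X0.000 Y0.000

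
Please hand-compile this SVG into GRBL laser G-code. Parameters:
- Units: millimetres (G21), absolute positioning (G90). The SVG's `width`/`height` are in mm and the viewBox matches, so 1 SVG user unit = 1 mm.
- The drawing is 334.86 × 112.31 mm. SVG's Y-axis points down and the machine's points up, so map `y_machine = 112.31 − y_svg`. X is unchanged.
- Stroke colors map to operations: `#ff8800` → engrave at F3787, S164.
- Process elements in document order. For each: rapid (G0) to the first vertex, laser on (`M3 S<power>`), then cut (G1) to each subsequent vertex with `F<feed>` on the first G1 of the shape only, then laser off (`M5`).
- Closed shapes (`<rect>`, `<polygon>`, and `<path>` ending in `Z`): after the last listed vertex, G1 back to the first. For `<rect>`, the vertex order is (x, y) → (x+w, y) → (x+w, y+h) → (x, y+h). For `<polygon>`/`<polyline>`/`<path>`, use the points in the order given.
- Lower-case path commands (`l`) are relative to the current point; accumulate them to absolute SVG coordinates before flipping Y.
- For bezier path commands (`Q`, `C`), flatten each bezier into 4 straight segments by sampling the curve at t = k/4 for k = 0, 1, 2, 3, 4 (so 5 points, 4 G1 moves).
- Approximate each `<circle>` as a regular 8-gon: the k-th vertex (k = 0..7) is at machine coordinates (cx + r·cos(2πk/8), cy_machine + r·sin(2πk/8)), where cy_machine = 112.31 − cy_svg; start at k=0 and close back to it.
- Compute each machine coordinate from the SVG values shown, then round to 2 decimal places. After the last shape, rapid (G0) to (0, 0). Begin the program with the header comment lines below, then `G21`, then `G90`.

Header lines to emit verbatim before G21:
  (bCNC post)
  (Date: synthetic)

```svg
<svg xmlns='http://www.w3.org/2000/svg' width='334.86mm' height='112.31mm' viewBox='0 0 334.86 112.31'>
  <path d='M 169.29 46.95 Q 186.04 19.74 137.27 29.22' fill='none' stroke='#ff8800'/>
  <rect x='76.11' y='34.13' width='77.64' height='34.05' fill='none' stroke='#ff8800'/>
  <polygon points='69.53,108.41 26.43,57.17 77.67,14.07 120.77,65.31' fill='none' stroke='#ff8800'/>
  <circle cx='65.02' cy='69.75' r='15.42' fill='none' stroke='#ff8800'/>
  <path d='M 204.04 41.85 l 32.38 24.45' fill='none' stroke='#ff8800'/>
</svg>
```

Since the viewBox matches the mm dimensions, user units are millimetres directly. The only transform is the Y-flip y_m = 112.31 − y_svg.

Shape 1 is a quadratic bezier drawn with `<path>`. Its stroke #ff8800 means engrave at S164, F3787. After flipping Y the toolpath is (169.29,65.36) → (173.57,76.67) → (169.66,83.40) → (157.56,85.54) → (137.27,83.09).

Shape 2 is a rectangle drawn with `<rect>`. Its stroke #ff8800 means engrave at S164, F3787. After flipping Y the toolpath is (76.11,78.18) → (153.75,78.18) → (153.75,44.13) → (76.11,44.13) → (76.11,78.18), returning to the start.

Shape 3 is a regular polygon drawn with `<polygon>`. Its stroke #ff8800 means engrave at S164, F3787. After flipping Y the toolpath is (69.53,3.90) → (26.43,55.14) → (77.67,98.24) → (120.77,47.00) → (69.53,3.90), returning to the start.

Shape 4 is a circle drawn with `<circle>`. Its stroke #ff8800 means engrave at S164, F3787. After flipping Y the toolpath is (80.44,42.56) → (75.92,53.46) → (65.02,57.98) → (54.12,53.46) → (49.60,42.56) → (54.12,31.66) → (65.02,27.14) → (75.92,31.66) → (80.44,42.56), returning to the start.

Shape 5 is a line segment drawn with `<path>`. Its stroke #ff8800 means engrave at S164, F3787. After flipping Y the toolpath is (204.04,70.46) → (236.42,46.01).

(bCNC post)
(Date: synthetic)
G21
G90
G0 X169.29 Y65.36
M3 S164
G1 X173.57 Y76.67 F3787
G1 X169.66 Y83.40
G1 X157.56 Y85.54
G1 X137.27 Y83.09
M5
G0 X76.11 Y78.18
M3 S164
G1 X153.75 Y78.18 F3787
G1 X153.75 Y44.13
G1 X76.11 Y44.13
G1 X76.11 Y78.18
M5
G0 X69.53 Y3.90
M3 S164
G1 X26.43 Y55.14 F3787
G1 X77.67 Y98.24
G1 X120.77 Y47.00
G1 X69.53 Y3.90
M5
G0 X80.44 Y42.56
M3 S164
G1 X75.92 Y53.46 F3787
G1 X65.02 Y57.98
G1 X54.12 Y53.46
G1 X49.60 Y42.56
G1 X54.12 Y31.66
G1 X65.02 Y27.14
G1 X75.92 Y31.66
G1 X80.44 Y42.56
M5
G0 X204.04 Y70.46
M3 S164
G1 X236.42 Y46.01 F3787
M5
G0 X0.00 Y0.00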